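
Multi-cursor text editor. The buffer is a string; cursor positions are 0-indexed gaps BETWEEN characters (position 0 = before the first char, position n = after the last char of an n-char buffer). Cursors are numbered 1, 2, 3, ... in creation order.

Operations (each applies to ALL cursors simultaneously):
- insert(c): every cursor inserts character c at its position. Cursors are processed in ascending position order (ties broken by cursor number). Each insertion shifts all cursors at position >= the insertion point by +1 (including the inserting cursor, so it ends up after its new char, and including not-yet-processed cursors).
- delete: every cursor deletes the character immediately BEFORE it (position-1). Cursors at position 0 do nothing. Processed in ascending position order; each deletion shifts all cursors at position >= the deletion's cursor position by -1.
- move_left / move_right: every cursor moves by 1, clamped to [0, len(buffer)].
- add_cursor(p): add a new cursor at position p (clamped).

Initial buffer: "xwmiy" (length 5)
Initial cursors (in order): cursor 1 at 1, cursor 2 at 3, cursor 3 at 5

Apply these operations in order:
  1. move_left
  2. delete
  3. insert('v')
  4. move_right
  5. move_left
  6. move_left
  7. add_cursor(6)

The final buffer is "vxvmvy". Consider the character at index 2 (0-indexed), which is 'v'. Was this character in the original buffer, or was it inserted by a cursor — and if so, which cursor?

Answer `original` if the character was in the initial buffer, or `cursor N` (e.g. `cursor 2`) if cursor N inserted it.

Answer: cursor 2

Derivation:
After op 1 (move_left): buffer="xwmiy" (len 5), cursors c1@0 c2@2 c3@4, authorship .....
After op 2 (delete): buffer="xmy" (len 3), cursors c1@0 c2@1 c3@2, authorship ...
After op 3 (insert('v')): buffer="vxvmvy" (len 6), cursors c1@1 c2@3 c3@5, authorship 1.2.3.
After op 4 (move_right): buffer="vxvmvy" (len 6), cursors c1@2 c2@4 c3@6, authorship 1.2.3.
After op 5 (move_left): buffer="vxvmvy" (len 6), cursors c1@1 c2@3 c3@5, authorship 1.2.3.
After op 6 (move_left): buffer="vxvmvy" (len 6), cursors c1@0 c2@2 c3@4, authorship 1.2.3.
After op 7 (add_cursor(6)): buffer="vxvmvy" (len 6), cursors c1@0 c2@2 c3@4 c4@6, authorship 1.2.3.
Authorship (.=original, N=cursor N): 1 . 2 . 3 .
Index 2: author = 2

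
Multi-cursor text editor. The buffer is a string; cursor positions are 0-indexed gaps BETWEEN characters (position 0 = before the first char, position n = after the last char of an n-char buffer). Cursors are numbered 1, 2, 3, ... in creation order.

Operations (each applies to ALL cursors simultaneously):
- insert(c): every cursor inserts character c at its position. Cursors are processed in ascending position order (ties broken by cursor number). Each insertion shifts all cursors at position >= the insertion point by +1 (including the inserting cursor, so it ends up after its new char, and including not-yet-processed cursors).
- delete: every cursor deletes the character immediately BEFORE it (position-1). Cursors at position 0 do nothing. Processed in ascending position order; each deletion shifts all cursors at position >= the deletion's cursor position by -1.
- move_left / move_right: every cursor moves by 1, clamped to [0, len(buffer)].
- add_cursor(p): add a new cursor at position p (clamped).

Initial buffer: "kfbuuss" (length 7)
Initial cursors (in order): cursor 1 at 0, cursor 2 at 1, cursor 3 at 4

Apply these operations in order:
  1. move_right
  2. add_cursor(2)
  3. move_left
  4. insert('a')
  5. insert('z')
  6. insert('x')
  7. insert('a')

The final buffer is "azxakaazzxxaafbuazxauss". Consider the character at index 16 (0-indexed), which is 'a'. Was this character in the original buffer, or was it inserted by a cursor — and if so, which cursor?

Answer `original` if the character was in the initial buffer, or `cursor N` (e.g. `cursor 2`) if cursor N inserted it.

After op 1 (move_right): buffer="kfbuuss" (len 7), cursors c1@1 c2@2 c3@5, authorship .......
After op 2 (add_cursor(2)): buffer="kfbuuss" (len 7), cursors c1@1 c2@2 c4@2 c3@5, authorship .......
After op 3 (move_left): buffer="kfbuuss" (len 7), cursors c1@0 c2@1 c4@1 c3@4, authorship .......
After op 4 (insert('a')): buffer="akaafbuauss" (len 11), cursors c1@1 c2@4 c4@4 c3@8, authorship 1.24...3...
After op 5 (insert('z')): buffer="azkaazzfbuazuss" (len 15), cursors c1@2 c2@7 c4@7 c3@12, authorship 11.2424...33...
After op 6 (insert('x')): buffer="azxkaazzxxfbuazxuss" (len 19), cursors c1@3 c2@10 c4@10 c3@16, authorship 111.242424...333...
After op 7 (insert('a')): buffer="azxakaazzxxaafbuazxauss" (len 23), cursors c1@4 c2@13 c4@13 c3@20, authorship 1111.24242424...3333...
Authorship (.=original, N=cursor N): 1 1 1 1 . 2 4 2 4 2 4 2 4 . . . 3 3 3 3 . . .
Index 16: author = 3

Answer: cursor 3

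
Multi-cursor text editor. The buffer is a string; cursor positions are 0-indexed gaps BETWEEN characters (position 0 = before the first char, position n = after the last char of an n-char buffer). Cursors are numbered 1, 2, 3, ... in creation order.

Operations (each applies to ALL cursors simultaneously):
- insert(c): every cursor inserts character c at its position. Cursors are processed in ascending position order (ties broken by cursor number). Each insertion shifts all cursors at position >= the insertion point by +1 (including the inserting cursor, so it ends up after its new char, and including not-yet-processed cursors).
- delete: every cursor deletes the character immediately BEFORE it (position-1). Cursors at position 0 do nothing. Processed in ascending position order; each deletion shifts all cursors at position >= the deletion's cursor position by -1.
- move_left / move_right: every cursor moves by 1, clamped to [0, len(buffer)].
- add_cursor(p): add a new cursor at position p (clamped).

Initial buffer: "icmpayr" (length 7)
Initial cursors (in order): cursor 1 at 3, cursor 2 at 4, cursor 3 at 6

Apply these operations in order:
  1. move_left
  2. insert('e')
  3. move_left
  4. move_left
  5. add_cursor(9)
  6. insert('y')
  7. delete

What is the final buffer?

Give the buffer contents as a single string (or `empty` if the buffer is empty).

Answer: icemepaeyr

Derivation:
After op 1 (move_left): buffer="icmpayr" (len 7), cursors c1@2 c2@3 c3@5, authorship .......
After op 2 (insert('e')): buffer="icemepaeyr" (len 10), cursors c1@3 c2@5 c3@8, authorship ..1.2..3..
After op 3 (move_left): buffer="icemepaeyr" (len 10), cursors c1@2 c2@4 c3@7, authorship ..1.2..3..
After op 4 (move_left): buffer="icemepaeyr" (len 10), cursors c1@1 c2@3 c3@6, authorship ..1.2..3..
After op 5 (add_cursor(9)): buffer="icemepaeyr" (len 10), cursors c1@1 c2@3 c3@6 c4@9, authorship ..1.2..3..
After op 6 (insert('y')): buffer="iyceymepyaeyyr" (len 14), cursors c1@2 c2@5 c3@9 c4@13, authorship .1.12.2.3.3.4.
After op 7 (delete): buffer="icemepaeyr" (len 10), cursors c1@1 c2@3 c3@6 c4@9, authorship ..1.2..3..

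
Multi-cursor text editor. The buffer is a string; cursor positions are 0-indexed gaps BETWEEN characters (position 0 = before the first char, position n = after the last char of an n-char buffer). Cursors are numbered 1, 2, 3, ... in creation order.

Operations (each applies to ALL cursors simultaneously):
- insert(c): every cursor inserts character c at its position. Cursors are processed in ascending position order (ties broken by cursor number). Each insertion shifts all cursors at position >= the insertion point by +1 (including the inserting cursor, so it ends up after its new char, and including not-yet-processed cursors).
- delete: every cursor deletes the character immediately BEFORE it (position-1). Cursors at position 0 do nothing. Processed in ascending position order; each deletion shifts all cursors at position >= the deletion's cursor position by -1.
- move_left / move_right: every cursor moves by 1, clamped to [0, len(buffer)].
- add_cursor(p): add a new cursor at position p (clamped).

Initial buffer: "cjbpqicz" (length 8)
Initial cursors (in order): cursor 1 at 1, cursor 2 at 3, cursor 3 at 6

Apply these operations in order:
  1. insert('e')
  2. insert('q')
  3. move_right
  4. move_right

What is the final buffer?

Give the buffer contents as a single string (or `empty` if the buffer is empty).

After op 1 (insert('e')): buffer="cejbepqiecz" (len 11), cursors c1@2 c2@5 c3@9, authorship .1..2...3..
After op 2 (insert('q')): buffer="ceqjbeqpqieqcz" (len 14), cursors c1@3 c2@7 c3@12, authorship .11..22...33..
After op 3 (move_right): buffer="ceqjbeqpqieqcz" (len 14), cursors c1@4 c2@8 c3@13, authorship .11..22...33..
After op 4 (move_right): buffer="ceqjbeqpqieqcz" (len 14), cursors c1@5 c2@9 c3@14, authorship .11..22...33..

Answer: ceqjbeqpqieqcz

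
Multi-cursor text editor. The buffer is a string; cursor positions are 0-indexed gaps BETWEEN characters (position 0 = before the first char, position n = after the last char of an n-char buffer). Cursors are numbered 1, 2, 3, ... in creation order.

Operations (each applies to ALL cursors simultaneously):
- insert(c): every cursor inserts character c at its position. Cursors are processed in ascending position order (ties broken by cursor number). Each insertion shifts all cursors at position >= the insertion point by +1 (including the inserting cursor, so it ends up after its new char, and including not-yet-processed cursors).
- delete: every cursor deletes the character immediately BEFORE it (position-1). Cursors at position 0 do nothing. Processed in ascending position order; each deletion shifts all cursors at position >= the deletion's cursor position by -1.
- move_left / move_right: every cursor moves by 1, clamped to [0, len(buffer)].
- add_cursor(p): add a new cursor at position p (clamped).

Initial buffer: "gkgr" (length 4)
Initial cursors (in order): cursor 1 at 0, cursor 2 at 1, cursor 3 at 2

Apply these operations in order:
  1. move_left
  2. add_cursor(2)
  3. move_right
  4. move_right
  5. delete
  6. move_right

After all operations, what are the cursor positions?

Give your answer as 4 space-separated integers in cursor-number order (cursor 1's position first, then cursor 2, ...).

After op 1 (move_left): buffer="gkgr" (len 4), cursors c1@0 c2@0 c3@1, authorship ....
After op 2 (add_cursor(2)): buffer="gkgr" (len 4), cursors c1@0 c2@0 c3@1 c4@2, authorship ....
After op 3 (move_right): buffer="gkgr" (len 4), cursors c1@1 c2@1 c3@2 c4@3, authorship ....
After op 4 (move_right): buffer="gkgr" (len 4), cursors c1@2 c2@2 c3@3 c4@4, authorship ....
After op 5 (delete): buffer="" (len 0), cursors c1@0 c2@0 c3@0 c4@0, authorship 
After op 6 (move_right): buffer="" (len 0), cursors c1@0 c2@0 c3@0 c4@0, authorship 

Answer: 0 0 0 0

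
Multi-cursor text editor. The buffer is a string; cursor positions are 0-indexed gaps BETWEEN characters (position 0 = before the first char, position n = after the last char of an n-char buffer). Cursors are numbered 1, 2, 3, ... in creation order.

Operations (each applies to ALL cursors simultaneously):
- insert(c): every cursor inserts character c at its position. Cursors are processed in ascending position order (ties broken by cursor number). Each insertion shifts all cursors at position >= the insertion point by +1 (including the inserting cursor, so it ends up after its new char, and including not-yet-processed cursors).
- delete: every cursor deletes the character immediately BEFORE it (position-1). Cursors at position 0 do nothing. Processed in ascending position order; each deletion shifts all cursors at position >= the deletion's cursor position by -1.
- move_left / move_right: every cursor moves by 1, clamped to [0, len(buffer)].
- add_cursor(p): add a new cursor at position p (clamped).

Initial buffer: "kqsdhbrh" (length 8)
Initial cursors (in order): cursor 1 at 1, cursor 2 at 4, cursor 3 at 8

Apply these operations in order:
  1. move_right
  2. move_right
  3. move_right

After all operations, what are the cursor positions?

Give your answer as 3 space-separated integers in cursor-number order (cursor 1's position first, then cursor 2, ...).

Answer: 4 7 8

Derivation:
After op 1 (move_right): buffer="kqsdhbrh" (len 8), cursors c1@2 c2@5 c3@8, authorship ........
After op 2 (move_right): buffer="kqsdhbrh" (len 8), cursors c1@3 c2@6 c3@8, authorship ........
After op 3 (move_right): buffer="kqsdhbrh" (len 8), cursors c1@4 c2@7 c3@8, authorship ........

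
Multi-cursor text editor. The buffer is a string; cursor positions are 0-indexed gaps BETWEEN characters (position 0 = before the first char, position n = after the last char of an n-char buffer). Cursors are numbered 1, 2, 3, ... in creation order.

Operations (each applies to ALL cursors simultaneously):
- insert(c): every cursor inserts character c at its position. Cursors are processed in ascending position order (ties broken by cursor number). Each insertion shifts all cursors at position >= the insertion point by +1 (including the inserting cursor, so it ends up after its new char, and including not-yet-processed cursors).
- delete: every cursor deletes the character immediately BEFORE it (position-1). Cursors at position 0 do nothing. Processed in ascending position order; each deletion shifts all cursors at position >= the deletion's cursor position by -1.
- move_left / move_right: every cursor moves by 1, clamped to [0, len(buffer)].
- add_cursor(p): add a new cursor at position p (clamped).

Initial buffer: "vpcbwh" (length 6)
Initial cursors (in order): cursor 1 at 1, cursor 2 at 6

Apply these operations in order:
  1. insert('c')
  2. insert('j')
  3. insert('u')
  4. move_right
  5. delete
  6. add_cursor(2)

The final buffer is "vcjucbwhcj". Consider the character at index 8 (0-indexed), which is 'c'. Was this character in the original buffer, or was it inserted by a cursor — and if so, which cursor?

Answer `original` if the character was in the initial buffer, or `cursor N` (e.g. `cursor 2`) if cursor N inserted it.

After op 1 (insert('c')): buffer="vcpcbwhc" (len 8), cursors c1@2 c2@8, authorship .1.....2
After op 2 (insert('j')): buffer="vcjpcbwhcj" (len 10), cursors c1@3 c2@10, authorship .11.....22
After op 3 (insert('u')): buffer="vcjupcbwhcju" (len 12), cursors c1@4 c2@12, authorship .111.....222
After op 4 (move_right): buffer="vcjupcbwhcju" (len 12), cursors c1@5 c2@12, authorship .111.....222
After op 5 (delete): buffer="vcjucbwhcj" (len 10), cursors c1@4 c2@10, authorship .111....22
After op 6 (add_cursor(2)): buffer="vcjucbwhcj" (len 10), cursors c3@2 c1@4 c2@10, authorship .111....22
Authorship (.=original, N=cursor N): . 1 1 1 . . . . 2 2
Index 8: author = 2

Answer: cursor 2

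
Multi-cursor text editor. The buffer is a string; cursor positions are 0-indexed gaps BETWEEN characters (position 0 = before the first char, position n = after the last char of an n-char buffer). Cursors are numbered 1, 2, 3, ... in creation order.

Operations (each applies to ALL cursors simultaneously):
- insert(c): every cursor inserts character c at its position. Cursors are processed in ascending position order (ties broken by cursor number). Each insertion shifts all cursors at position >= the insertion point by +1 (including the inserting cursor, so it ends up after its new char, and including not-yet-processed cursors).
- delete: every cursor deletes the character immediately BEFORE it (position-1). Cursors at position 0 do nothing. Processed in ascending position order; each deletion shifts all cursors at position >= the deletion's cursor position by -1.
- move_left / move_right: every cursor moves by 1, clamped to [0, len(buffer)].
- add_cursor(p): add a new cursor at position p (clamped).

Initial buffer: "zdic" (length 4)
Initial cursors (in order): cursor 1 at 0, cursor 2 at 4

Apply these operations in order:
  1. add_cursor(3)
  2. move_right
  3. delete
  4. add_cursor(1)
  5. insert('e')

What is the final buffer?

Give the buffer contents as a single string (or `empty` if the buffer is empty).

After op 1 (add_cursor(3)): buffer="zdic" (len 4), cursors c1@0 c3@3 c2@4, authorship ....
After op 2 (move_right): buffer="zdic" (len 4), cursors c1@1 c2@4 c3@4, authorship ....
After op 3 (delete): buffer="d" (len 1), cursors c1@0 c2@1 c3@1, authorship .
After op 4 (add_cursor(1)): buffer="d" (len 1), cursors c1@0 c2@1 c3@1 c4@1, authorship .
After op 5 (insert('e')): buffer="edeee" (len 5), cursors c1@1 c2@5 c3@5 c4@5, authorship 1.234

Answer: edeee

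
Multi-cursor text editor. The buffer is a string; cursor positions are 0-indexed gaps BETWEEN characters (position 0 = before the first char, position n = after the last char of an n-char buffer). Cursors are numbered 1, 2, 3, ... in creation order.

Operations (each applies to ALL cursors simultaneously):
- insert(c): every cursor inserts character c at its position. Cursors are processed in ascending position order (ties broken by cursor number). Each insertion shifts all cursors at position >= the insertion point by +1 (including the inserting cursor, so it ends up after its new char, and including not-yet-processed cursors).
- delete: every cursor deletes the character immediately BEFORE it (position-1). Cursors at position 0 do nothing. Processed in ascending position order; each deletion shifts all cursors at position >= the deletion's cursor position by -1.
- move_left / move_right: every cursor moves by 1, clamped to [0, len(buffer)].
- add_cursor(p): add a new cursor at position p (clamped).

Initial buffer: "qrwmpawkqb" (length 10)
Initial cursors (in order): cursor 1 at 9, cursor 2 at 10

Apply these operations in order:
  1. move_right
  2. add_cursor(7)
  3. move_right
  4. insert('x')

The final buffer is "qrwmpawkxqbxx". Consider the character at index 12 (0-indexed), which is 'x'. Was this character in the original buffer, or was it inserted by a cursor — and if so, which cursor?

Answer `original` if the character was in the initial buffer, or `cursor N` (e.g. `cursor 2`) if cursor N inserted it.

Answer: cursor 2

Derivation:
After op 1 (move_right): buffer="qrwmpawkqb" (len 10), cursors c1@10 c2@10, authorship ..........
After op 2 (add_cursor(7)): buffer="qrwmpawkqb" (len 10), cursors c3@7 c1@10 c2@10, authorship ..........
After op 3 (move_right): buffer="qrwmpawkqb" (len 10), cursors c3@8 c1@10 c2@10, authorship ..........
After op 4 (insert('x')): buffer="qrwmpawkxqbxx" (len 13), cursors c3@9 c1@13 c2@13, authorship ........3..12
Authorship (.=original, N=cursor N): . . . . . . . . 3 . . 1 2
Index 12: author = 2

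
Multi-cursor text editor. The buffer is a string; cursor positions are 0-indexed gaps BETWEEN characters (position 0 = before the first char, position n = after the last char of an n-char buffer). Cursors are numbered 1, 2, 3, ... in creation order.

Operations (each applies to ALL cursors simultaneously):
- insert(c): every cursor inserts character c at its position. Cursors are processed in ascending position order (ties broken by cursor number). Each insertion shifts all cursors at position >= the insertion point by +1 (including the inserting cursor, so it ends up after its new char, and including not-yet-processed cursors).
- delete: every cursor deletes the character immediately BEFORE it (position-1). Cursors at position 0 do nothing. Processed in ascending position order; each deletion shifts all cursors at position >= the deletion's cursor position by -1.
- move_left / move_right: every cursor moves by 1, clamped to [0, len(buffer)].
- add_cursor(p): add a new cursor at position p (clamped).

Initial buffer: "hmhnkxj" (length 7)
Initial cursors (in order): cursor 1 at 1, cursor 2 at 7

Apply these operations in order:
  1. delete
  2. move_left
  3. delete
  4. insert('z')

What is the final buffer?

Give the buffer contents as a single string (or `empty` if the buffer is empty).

After op 1 (delete): buffer="mhnkx" (len 5), cursors c1@0 c2@5, authorship .....
After op 2 (move_left): buffer="mhnkx" (len 5), cursors c1@0 c2@4, authorship .....
After op 3 (delete): buffer="mhnx" (len 4), cursors c1@0 c2@3, authorship ....
After op 4 (insert('z')): buffer="zmhnzx" (len 6), cursors c1@1 c2@5, authorship 1...2.

Answer: zmhnzx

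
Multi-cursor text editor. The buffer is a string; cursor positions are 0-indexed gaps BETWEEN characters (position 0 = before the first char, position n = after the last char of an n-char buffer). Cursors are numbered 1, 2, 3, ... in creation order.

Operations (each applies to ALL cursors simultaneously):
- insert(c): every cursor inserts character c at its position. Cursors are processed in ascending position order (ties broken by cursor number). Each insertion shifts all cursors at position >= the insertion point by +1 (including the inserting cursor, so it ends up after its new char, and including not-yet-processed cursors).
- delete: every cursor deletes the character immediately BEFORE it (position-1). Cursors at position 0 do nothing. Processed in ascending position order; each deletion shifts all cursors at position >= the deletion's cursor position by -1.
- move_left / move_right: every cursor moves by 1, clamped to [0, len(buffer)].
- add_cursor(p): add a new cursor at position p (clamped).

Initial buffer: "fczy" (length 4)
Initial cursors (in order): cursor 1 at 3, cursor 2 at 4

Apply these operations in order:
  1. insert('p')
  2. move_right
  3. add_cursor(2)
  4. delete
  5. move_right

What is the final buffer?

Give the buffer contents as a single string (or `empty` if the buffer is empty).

Answer: fzp

Derivation:
After op 1 (insert('p')): buffer="fczpyp" (len 6), cursors c1@4 c2@6, authorship ...1.2
After op 2 (move_right): buffer="fczpyp" (len 6), cursors c1@5 c2@6, authorship ...1.2
After op 3 (add_cursor(2)): buffer="fczpyp" (len 6), cursors c3@2 c1@5 c2@6, authorship ...1.2
After op 4 (delete): buffer="fzp" (len 3), cursors c3@1 c1@3 c2@3, authorship ..1
After op 5 (move_right): buffer="fzp" (len 3), cursors c3@2 c1@3 c2@3, authorship ..1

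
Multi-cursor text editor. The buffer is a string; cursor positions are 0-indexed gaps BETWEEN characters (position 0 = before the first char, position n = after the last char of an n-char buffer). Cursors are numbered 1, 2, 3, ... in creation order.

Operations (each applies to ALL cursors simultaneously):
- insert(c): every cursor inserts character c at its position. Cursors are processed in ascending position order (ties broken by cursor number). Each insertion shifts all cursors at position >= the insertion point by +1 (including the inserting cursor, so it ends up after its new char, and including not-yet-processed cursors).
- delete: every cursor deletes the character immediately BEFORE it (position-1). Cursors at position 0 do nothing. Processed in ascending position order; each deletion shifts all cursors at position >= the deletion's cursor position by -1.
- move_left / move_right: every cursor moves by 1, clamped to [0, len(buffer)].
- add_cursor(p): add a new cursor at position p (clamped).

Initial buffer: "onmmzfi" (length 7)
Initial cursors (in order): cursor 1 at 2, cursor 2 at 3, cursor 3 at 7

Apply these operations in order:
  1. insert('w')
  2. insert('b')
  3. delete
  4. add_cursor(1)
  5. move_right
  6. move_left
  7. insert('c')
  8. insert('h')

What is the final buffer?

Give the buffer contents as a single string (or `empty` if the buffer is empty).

Answer: ochnwchmwchmzfichw

Derivation:
After op 1 (insert('w')): buffer="onwmwmzfiw" (len 10), cursors c1@3 c2@5 c3@10, authorship ..1.2....3
After op 2 (insert('b')): buffer="onwbmwbmzfiwb" (len 13), cursors c1@4 c2@7 c3@13, authorship ..11.22....33
After op 3 (delete): buffer="onwmwmzfiw" (len 10), cursors c1@3 c2@5 c3@10, authorship ..1.2....3
After op 4 (add_cursor(1)): buffer="onwmwmzfiw" (len 10), cursors c4@1 c1@3 c2@5 c3@10, authorship ..1.2....3
After op 5 (move_right): buffer="onwmwmzfiw" (len 10), cursors c4@2 c1@4 c2@6 c3@10, authorship ..1.2....3
After op 6 (move_left): buffer="onwmwmzfiw" (len 10), cursors c4@1 c1@3 c2@5 c3@9, authorship ..1.2....3
After op 7 (insert('c')): buffer="ocnwcmwcmzficw" (len 14), cursors c4@2 c1@5 c2@8 c3@13, authorship .4.11.22....33
After op 8 (insert('h')): buffer="ochnwchmwchmzfichw" (len 18), cursors c4@3 c1@7 c2@11 c3@17, authorship .44.111.222....333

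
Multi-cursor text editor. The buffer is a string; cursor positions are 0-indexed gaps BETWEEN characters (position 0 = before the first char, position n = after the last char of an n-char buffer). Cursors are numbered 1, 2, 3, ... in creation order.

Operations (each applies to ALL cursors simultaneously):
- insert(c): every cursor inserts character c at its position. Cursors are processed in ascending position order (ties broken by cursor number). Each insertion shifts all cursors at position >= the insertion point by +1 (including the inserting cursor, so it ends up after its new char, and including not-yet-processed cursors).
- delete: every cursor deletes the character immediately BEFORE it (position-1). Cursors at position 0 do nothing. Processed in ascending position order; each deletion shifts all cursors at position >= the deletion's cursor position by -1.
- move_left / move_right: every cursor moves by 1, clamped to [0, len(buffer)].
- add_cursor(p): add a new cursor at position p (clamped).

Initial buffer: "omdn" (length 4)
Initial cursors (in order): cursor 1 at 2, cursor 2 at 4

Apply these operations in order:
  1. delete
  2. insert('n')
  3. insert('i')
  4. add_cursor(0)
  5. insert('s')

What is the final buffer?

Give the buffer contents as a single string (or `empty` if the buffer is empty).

Answer: sonisdnis

Derivation:
After op 1 (delete): buffer="od" (len 2), cursors c1@1 c2@2, authorship ..
After op 2 (insert('n')): buffer="ondn" (len 4), cursors c1@2 c2@4, authorship .1.2
After op 3 (insert('i')): buffer="onidni" (len 6), cursors c1@3 c2@6, authorship .11.22
After op 4 (add_cursor(0)): buffer="onidni" (len 6), cursors c3@0 c1@3 c2@6, authorship .11.22
After op 5 (insert('s')): buffer="sonisdnis" (len 9), cursors c3@1 c1@5 c2@9, authorship 3.111.222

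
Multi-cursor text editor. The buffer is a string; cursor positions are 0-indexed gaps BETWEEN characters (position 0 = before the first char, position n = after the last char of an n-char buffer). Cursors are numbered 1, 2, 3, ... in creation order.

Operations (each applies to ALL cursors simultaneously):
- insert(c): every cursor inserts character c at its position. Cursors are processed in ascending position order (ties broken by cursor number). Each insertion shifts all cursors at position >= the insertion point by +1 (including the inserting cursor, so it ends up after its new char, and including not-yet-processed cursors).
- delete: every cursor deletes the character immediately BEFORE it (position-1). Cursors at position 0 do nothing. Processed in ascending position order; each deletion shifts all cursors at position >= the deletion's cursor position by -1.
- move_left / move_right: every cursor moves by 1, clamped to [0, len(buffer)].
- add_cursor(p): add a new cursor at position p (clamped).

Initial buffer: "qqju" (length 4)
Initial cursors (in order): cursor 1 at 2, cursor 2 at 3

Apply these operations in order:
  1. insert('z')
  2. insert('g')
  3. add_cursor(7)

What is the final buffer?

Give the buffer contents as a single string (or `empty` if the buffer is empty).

Answer: qqzgjzgu

Derivation:
After op 1 (insert('z')): buffer="qqzjzu" (len 6), cursors c1@3 c2@5, authorship ..1.2.
After op 2 (insert('g')): buffer="qqzgjzgu" (len 8), cursors c1@4 c2@7, authorship ..11.22.
After op 3 (add_cursor(7)): buffer="qqzgjzgu" (len 8), cursors c1@4 c2@7 c3@7, authorship ..11.22.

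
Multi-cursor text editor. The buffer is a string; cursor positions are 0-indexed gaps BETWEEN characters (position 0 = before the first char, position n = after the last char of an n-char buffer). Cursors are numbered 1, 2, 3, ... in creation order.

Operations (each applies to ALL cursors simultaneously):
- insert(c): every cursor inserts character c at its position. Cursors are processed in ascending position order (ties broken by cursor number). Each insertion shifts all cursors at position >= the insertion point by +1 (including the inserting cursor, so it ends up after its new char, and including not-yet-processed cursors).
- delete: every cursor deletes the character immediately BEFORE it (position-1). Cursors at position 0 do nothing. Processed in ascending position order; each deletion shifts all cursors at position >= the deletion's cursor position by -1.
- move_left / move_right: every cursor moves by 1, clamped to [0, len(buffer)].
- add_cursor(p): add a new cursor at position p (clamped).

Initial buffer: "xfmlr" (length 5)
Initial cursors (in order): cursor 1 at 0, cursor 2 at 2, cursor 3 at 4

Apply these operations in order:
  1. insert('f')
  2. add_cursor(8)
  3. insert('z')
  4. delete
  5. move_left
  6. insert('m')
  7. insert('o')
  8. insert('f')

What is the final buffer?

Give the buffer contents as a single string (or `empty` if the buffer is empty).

Answer: moffxfmoffmlmoffmofr

Derivation:
After op 1 (insert('f')): buffer="fxffmlfr" (len 8), cursors c1@1 c2@4 c3@7, authorship 1..2..3.
After op 2 (add_cursor(8)): buffer="fxffmlfr" (len 8), cursors c1@1 c2@4 c3@7 c4@8, authorship 1..2..3.
After op 3 (insert('z')): buffer="fzxffzmlfzrz" (len 12), cursors c1@2 c2@6 c3@10 c4@12, authorship 11..22..33.4
After op 4 (delete): buffer="fxffmlfr" (len 8), cursors c1@1 c2@4 c3@7 c4@8, authorship 1..2..3.
After op 5 (move_left): buffer="fxffmlfr" (len 8), cursors c1@0 c2@3 c3@6 c4@7, authorship 1..2..3.
After op 6 (insert('m')): buffer="mfxfmfmlmfmr" (len 12), cursors c1@1 c2@5 c3@9 c4@11, authorship 11..22..334.
After op 7 (insert('o')): buffer="mofxfmofmlmofmor" (len 16), cursors c1@2 c2@7 c3@12 c4@15, authorship 111..222..33344.
After op 8 (insert('f')): buffer="moffxfmoffmlmoffmofr" (len 20), cursors c1@3 c2@9 c3@15 c4@19, authorship 1111..2222..3333444.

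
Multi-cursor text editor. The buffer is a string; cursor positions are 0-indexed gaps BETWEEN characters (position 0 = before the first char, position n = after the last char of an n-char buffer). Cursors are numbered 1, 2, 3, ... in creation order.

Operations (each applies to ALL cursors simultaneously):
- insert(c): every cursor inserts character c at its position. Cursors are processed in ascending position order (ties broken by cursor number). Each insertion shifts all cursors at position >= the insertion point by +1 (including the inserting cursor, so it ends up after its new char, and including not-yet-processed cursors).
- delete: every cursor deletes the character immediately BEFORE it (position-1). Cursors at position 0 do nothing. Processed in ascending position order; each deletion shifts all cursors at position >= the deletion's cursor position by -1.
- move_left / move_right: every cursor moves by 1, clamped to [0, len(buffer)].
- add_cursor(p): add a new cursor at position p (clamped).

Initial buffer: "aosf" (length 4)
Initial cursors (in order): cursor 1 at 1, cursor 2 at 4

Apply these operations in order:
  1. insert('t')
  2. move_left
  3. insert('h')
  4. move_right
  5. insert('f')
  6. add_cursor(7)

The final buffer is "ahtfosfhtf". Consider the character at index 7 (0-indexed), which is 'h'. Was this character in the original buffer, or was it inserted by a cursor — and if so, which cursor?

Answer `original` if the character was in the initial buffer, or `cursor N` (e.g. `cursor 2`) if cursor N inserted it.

Answer: cursor 2

Derivation:
After op 1 (insert('t')): buffer="atosft" (len 6), cursors c1@2 c2@6, authorship .1...2
After op 2 (move_left): buffer="atosft" (len 6), cursors c1@1 c2@5, authorship .1...2
After op 3 (insert('h')): buffer="ahtosfht" (len 8), cursors c1@2 c2@7, authorship .11...22
After op 4 (move_right): buffer="ahtosfht" (len 8), cursors c1@3 c2@8, authorship .11...22
After op 5 (insert('f')): buffer="ahtfosfhtf" (len 10), cursors c1@4 c2@10, authorship .111...222
After op 6 (add_cursor(7)): buffer="ahtfosfhtf" (len 10), cursors c1@4 c3@7 c2@10, authorship .111...222
Authorship (.=original, N=cursor N): . 1 1 1 . . . 2 2 2
Index 7: author = 2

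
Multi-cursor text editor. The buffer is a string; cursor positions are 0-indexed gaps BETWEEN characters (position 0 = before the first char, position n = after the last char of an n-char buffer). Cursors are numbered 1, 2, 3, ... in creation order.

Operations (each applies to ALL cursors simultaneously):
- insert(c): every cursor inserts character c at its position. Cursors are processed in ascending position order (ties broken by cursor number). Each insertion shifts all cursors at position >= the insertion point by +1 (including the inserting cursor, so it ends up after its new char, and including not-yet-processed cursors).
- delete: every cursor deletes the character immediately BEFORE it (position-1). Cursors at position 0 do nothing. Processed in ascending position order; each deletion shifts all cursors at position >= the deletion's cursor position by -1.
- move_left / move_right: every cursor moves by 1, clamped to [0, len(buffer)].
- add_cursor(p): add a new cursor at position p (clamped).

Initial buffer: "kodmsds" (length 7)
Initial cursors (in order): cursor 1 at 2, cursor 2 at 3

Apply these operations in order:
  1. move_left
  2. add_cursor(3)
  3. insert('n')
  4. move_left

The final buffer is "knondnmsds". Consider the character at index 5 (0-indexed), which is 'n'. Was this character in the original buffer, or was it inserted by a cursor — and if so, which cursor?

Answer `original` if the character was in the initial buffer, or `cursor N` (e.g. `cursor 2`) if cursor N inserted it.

Answer: cursor 3

Derivation:
After op 1 (move_left): buffer="kodmsds" (len 7), cursors c1@1 c2@2, authorship .......
After op 2 (add_cursor(3)): buffer="kodmsds" (len 7), cursors c1@1 c2@2 c3@3, authorship .......
After op 3 (insert('n')): buffer="knondnmsds" (len 10), cursors c1@2 c2@4 c3@6, authorship .1.2.3....
After op 4 (move_left): buffer="knondnmsds" (len 10), cursors c1@1 c2@3 c3@5, authorship .1.2.3....
Authorship (.=original, N=cursor N): . 1 . 2 . 3 . . . .
Index 5: author = 3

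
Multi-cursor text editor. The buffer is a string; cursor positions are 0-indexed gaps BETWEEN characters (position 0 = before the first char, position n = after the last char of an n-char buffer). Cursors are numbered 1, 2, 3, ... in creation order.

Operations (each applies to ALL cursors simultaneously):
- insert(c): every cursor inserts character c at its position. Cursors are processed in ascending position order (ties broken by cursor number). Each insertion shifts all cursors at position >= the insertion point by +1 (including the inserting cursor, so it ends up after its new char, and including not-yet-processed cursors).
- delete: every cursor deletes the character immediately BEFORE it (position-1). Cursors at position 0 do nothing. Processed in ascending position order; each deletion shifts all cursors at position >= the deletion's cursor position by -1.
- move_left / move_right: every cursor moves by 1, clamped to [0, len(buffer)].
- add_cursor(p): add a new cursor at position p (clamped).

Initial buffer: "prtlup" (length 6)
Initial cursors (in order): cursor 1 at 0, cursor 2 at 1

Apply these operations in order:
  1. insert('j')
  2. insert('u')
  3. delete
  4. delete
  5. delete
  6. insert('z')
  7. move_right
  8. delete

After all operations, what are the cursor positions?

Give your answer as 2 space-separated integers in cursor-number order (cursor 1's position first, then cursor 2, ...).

Answer: 1 1

Derivation:
After op 1 (insert('j')): buffer="jpjrtlup" (len 8), cursors c1@1 c2@3, authorship 1.2.....
After op 2 (insert('u')): buffer="jupjurtlup" (len 10), cursors c1@2 c2@5, authorship 11.22.....
After op 3 (delete): buffer="jpjrtlup" (len 8), cursors c1@1 c2@3, authorship 1.2.....
After op 4 (delete): buffer="prtlup" (len 6), cursors c1@0 c2@1, authorship ......
After op 5 (delete): buffer="rtlup" (len 5), cursors c1@0 c2@0, authorship .....
After op 6 (insert('z')): buffer="zzrtlup" (len 7), cursors c1@2 c2@2, authorship 12.....
After op 7 (move_right): buffer="zzrtlup" (len 7), cursors c1@3 c2@3, authorship 12.....
After op 8 (delete): buffer="ztlup" (len 5), cursors c1@1 c2@1, authorship 1....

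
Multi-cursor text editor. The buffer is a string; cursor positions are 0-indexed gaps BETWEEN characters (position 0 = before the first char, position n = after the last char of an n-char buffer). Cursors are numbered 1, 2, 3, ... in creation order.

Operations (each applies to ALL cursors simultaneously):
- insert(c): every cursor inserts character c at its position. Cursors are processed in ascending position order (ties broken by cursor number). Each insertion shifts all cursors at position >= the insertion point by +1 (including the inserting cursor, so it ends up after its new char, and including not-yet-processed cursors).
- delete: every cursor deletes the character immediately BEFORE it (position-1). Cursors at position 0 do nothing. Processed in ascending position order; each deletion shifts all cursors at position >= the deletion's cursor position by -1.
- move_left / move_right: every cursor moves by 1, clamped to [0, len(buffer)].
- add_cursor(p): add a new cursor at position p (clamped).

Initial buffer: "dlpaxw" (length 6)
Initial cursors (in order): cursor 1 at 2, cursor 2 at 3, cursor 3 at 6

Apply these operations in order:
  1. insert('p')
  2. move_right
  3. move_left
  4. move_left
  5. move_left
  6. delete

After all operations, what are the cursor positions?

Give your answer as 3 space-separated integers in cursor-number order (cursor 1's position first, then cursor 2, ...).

After op 1 (insert('p')): buffer="dlpppaxwp" (len 9), cursors c1@3 c2@5 c3@9, authorship ..1.2...3
After op 2 (move_right): buffer="dlpppaxwp" (len 9), cursors c1@4 c2@6 c3@9, authorship ..1.2...3
After op 3 (move_left): buffer="dlpppaxwp" (len 9), cursors c1@3 c2@5 c3@8, authorship ..1.2...3
After op 4 (move_left): buffer="dlpppaxwp" (len 9), cursors c1@2 c2@4 c3@7, authorship ..1.2...3
After op 5 (move_left): buffer="dlpppaxwp" (len 9), cursors c1@1 c2@3 c3@6, authorship ..1.2...3
After op 6 (delete): buffer="lppxwp" (len 6), cursors c1@0 c2@1 c3@3, authorship ..2..3

Answer: 0 1 3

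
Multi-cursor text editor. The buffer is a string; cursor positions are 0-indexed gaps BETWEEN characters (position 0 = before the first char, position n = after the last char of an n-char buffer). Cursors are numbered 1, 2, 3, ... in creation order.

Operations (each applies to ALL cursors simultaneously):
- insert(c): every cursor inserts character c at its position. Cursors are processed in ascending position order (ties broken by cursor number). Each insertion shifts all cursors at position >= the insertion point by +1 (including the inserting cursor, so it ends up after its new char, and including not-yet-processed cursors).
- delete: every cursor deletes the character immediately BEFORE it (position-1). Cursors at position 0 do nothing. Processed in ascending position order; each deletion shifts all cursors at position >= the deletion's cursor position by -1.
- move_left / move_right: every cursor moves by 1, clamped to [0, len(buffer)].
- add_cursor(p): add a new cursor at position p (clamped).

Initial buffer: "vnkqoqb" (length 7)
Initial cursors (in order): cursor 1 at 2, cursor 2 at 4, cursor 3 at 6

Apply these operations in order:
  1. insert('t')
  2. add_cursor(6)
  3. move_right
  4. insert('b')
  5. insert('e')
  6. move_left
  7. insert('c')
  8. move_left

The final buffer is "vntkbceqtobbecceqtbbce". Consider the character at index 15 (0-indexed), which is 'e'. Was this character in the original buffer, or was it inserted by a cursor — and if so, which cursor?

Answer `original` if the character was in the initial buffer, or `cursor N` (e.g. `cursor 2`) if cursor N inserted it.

After op 1 (insert('t')): buffer="vntkqtoqtb" (len 10), cursors c1@3 c2@6 c3@9, authorship ..1..2..3.
After op 2 (add_cursor(6)): buffer="vntkqtoqtb" (len 10), cursors c1@3 c2@6 c4@6 c3@9, authorship ..1..2..3.
After op 3 (move_right): buffer="vntkqtoqtb" (len 10), cursors c1@4 c2@7 c4@7 c3@10, authorship ..1..2..3.
After op 4 (insert('b')): buffer="vntkbqtobbqtbb" (len 14), cursors c1@5 c2@10 c4@10 c3@14, authorship ..1.1.2.24.3.3
After op 5 (insert('e')): buffer="vntkbeqtobbeeqtbbe" (len 18), cursors c1@6 c2@13 c4@13 c3@18, authorship ..1.11.2.2424.3.33
After op 6 (move_left): buffer="vntkbeqtobbeeqtbbe" (len 18), cursors c1@5 c2@12 c4@12 c3@17, authorship ..1.11.2.2424.3.33
After op 7 (insert('c')): buffer="vntkbceqtobbecceqtbbce" (len 22), cursors c1@6 c2@15 c4@15 c3@21, authorship ..1.111.2.242244.3.333
After op 8 (move_left): buffer="vntkbceqtobbecceqtbbce" (len 22), cursors c1@5 c2@14 c4@14 c3@20, authorship ..1.111.2.242244.3.333
Authorship (.=original, N=cursor N): . . 1 . 1 1 1 . 2 . 2 4 2 2 4 4 . 3 . 3 3 3
Index 15: author = 4

Answer: cursor 4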